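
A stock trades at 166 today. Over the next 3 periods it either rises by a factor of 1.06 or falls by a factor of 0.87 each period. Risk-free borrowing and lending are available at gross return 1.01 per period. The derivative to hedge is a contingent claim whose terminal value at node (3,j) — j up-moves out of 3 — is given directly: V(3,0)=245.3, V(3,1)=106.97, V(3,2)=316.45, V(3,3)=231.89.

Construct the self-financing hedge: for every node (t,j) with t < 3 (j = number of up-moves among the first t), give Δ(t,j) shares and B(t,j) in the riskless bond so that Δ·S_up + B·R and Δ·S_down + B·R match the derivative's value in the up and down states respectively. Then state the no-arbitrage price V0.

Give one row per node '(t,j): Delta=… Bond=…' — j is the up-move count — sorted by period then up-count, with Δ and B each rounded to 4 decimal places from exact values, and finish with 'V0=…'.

(0,0): Delta=0.8003 Bond=109.0780
(1,0): Delta=4.2560 Bond=-388.9021
(1,1): Delta=-0.2127 Bond=288.4083
(2,0): Delta=-5.7945 Bond=870.0057
(2,1): Delta=7.2020 Bond=-843.7900
(2,2): Delta=-2.3861 Bond=696.6790
V0=241.9259

Risk-neutral probability p* = (R−d)/(u−d) = (1.01−0.87)/(1.06−0.87) = 0.7368.
Terminal values V(3,·): V(3,0)=245.3000, V(3,1)=106.9700, V(3,2)=316.4500, V(3,3)=231.8900
(2,0): S=125.6454. Δ = (V_up−V_dn)/(S_up−S_dn) = (106.9700−245.3000)/(133.1841−109.3115) = -5.7945. V = [p*·106.9700 + (1−p*)·245.3000]/1.01 = 141.9531. B = V − Δ·S = 870.0057.
(2,1): S=153.0852. Δ = (V_up−V_dn)/(S_up−S_dn) = (316.4500−106.9700)/(162.2703−133.1841) = 7.2020. V = [p*·316.4500 + (1−p*)·106.9700]/1.01 = 258.7363. B = V − Δ·S = -843.7900.
(2,2): S=186.5176. Δ = (V_up−V_dn)/(S_up−S_dn) = (231.8900−316.4500)/(197.7087−162.2703) = -2.3861. V = [p*·231.8900 + (1−p*)·316.4500]/1.01 = 251.6264. B = V − Δ·S = 696.6790.
(1,0): S=144.4200. Δ = (V_up−V_dn)/(S_up−S_dn) = (258.7363−141.9531)/(153.0852−125.6454) = 4.2560. V = [p*·258.7363 + (1−p*)·141.9531]/1.01 = 225.7464. B = V − Δ·S = -388.9021.
(1,1): S=175.9600. Δ = (V_up−V_dn)/(S_up−S_dn) = (251.6264−258.7363)/(186.5176−153.0852) = -0.2127. V = [p*·251.6264 + (1−p*)·258.7363]/1.01 = 250.9875. B = V − Δ·S = 288.4083.
(0,0): S=166.0000. Δ = (V_up−V_dn)/(S_up−S_dn) = (250.9875−225.7464)/(175.9600−144.4200) = 0.8003. V = [p*·250.9875 + (1−p*)·225.7464]/1.01 = 241.9259. B = V − Δ·S = 109.0780.
Self-financing check: at every node Δ·S+B equals the discounted successor values.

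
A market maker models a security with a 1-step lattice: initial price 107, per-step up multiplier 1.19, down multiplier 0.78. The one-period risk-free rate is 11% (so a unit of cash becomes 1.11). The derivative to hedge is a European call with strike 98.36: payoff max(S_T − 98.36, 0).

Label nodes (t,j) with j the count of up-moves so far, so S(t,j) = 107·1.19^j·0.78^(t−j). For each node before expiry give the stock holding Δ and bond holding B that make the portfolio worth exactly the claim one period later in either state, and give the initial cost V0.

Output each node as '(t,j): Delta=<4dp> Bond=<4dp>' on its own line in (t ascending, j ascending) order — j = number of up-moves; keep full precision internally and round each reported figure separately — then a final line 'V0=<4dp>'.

The replicating-portfolio and risk-neutral prices coincide; use p* = (1.11−0.78)/(1.19−0.78) = 0.8049 for the latter.
Terminal payoffs: V(1,0)=0.0000, V(1,1)=28.9700
(0,0): S=107.0000. Δ = (V_up−V_dn)/(S_up−S_dn) = (28.9700−0.0000)/(127.3300−83.4600) = 0.6604. V = [p*·28.9700 + (1−p*)·0.0000]/1.11 = 21.0066. B = V − Δ·S = -49.6519.
Self-financing check: at every node Δ·S+B equals the discounted successor values.

(0,0): Delta=0.6604 Bond=-49.6519
V0=21.0066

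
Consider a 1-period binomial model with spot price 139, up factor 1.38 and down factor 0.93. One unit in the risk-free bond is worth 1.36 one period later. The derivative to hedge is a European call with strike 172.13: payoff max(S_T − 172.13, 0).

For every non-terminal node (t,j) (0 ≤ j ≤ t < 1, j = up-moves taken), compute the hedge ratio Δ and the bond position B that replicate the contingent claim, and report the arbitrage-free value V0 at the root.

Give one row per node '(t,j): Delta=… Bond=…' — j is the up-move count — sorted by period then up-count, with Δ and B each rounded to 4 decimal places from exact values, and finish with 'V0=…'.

The replicating-portfolio and risk-neutral prices coincide; use p* = (1.36−0.93)/(1.38−0.93) = 0.9556 for the latter.
Terminal values V(1,·): V(1,0)=0.0000, V(1,1)=19.6900
(0,0): S=139.0000. Δ = (V_up−V_dn)/(S_up−S_dn) = (19.6900−0.0000)/(191.8200−129.2700) = 0.3148. V = [p*·19.6900 + (1−p*)·0.0000]/1.36 = 13.8345. B = V − Δ·S = -29.9211.
Check: Δ(0,0)·S0 + B(0,0) = 13.8345 = V0.

(0,0): Delta=0.3148 Bond=-29.9211
V0=13.8345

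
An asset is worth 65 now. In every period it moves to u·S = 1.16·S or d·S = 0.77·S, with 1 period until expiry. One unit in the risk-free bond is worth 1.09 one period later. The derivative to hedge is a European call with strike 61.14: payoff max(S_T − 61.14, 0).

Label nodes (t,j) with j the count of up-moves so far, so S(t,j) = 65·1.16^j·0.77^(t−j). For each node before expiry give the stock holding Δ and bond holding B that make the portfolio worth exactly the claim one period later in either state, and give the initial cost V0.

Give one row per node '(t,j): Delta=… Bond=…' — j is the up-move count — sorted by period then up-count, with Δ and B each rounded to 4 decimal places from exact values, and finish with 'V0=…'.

(0,0): Delta=0.5625 Bond=-25.8297
V0=10.7344

No-arbitrage ⇒ martingale measure with p* = (R−d)/(u−d) = 0.8205.
At expiry t=1: V(1,0)=0.0000, V(1,1)=14.2600
(0,0): S=65.0000. Δ = (V_up−V_dn)/(S_up−S_dn) = (14.2600−0.0000)/(75.4000−50.0500) = 0.5625. V = [p*·14.2600 + (1−p*)·0.0000]/1.09 = 10.7344. B = V − Δ·S = -25.8297.
Self-financing check: at every node Δ·S+B equals the discounted successor values.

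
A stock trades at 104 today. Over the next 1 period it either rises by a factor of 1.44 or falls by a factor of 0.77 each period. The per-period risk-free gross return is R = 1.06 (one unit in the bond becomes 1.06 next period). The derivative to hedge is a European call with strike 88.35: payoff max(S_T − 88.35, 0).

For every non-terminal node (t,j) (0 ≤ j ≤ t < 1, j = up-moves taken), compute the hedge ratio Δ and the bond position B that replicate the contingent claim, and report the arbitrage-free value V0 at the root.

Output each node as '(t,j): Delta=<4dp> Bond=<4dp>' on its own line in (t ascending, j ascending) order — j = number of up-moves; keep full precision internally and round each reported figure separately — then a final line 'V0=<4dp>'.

(0,0): Delta=0.8813 Bond=-66.5808
V0=25.0759

Under the risk-neutral measure, an up-move has probability p* = (R−d)/(u−d) = 0.4328 and values discount at R = 1.06.
Terminal values V(1,·): V(1,0)=0.0000, V(1,1)=61.4100
  t=0,j=0: stock 104.0000 → up 149.7600 (V=61.4100), down 80.0800 (V=0.0000). Price 25.0759; hedge Δ=0.8813, bond B=-66.5808.
Each (Δ,B) replicates both successor values, so the strategy is self-financing and V0 is arbitrage-free.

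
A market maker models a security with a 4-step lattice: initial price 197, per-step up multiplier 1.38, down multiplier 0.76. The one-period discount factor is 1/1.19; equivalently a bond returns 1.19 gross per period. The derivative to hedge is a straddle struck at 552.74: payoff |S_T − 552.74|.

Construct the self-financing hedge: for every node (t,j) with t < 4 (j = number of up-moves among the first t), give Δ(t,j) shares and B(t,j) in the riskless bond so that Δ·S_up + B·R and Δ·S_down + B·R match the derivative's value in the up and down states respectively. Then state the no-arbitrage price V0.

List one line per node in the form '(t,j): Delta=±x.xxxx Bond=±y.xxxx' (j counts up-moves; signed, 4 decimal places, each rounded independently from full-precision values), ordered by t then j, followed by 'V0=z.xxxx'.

(0,0): Delta=-0.4757 Bond=209.6745
(1,0): Delta=-1.0000 Bond=328.0047
(1,1): Delta=-0.3482 Bond=214.8301
(2,0): Delta=-1.0000 Bond=390.3255
(2,1): Delta=-1.0000 Bond=390.3255
(2,2): Delta=-0.1895 Bond=196.1390
(3,0): Delta=-1.0000 Bond=464.4874
(3,1): Delta=-1.0000 Bond=464.4874
(3,2): Delta=-1.0000 Bond=464.4874
(3,3): Delta=0.0077 Bond=131.2995
V0=115.9535

The replicating-portfolio and risk-neutral prices coincide; use p* = (1.19−0.76)/(1.38−0.76) = 0.6935 for the latter.
Terminal payoffs: V(4,0)=487.0165, V(4,1)=433.4000, V(4,2)=336.0437, V(4,3)=159.2651, V(4,4)=161.7277
Node (3,0) S=86.4783: V=(p*·433.4000+(1−p*)·487.0165)/1.19=378.0091; Δ=(433.4000−487.0165)/(119.3400−65.7235)=-1.0000; B=V−Δ·S=464.4874
Node (3,1) S=157.0263: V=(p*·336.0437+(1−p*)·433.4000)/1.19=307.4611; Δ=(336.0437−433.4000)/(216.6963−119.3400)=-1.0000; B=V−Δ·S=464.4874
Node (3,2) S=285.1268: V=(p*·159.2651+(1−p*)·336.0437)/1.19=179.3606; Δ=(159.2651−336.0437)/(393.4749−216.6963)=-1.0000; B=V−Δ·S=464.4874
Node (3,3) S=517.7302: V=(p*·161.7277+(1−p*)·159.2651)/1.19=135.2714; Δ=(161.7277−159.2651)/(714.4677−393.4749)=0.0077; B=V−Δ·S=131.2995
Node (2,0) S=113.7872: V=(p*·307.4611+(1−p*)·378.0091)/1.19=276.5383; Δ=(307.4611−378.0091)/(157.0263−86.4783)=-1.0000; B=V−Δ·S=390.3255
Node (2,1) S=206.6136: V=(p*·179.3606+(1−p*)·307.4611)/1.19=183.7119; Δ=(179.3606−307.4611)/(285.1268−157.0263)=-1.0000; B=V−Δ·S=390.3255
Node (2,2) S=375.1668: V=(p*·135.2714+(1−p*)·179.3606)/1.19=125.0274; Δ=(135.2714−179.3606)/(517.7302−285.1268)=-0.1895; B=V−Δ·S=196.1390
Node (1,0) S=149.7200: V=(p*·183.7119+(1−p*)·276.5383)/1.19=178.2847; Δ=(183.7119−276.5383)/(206.6136−113.7872)=-1.0000; B=V−Δ·S=328.0047
Node (1,1) S=271.8600: V=(p*·125.0274+(1−p*)·183.7119)/1.19=120.1776; Δ=(125.0274−183.7119)/(375.1668−206.6136)=-0.3482; B=V−Δ·S=214.8301
Node (0,0) S=197.0000: V=(p*·120.1776+(1−p*)·178.2847)/1.19=115.9535; Δ=(120.1776−178.2847)/(271.8600−149.7200)=-0.4757; B=V−Δ·S=209.6745
Self-financing check: at every node Δ·S+B equals the discounted successor values.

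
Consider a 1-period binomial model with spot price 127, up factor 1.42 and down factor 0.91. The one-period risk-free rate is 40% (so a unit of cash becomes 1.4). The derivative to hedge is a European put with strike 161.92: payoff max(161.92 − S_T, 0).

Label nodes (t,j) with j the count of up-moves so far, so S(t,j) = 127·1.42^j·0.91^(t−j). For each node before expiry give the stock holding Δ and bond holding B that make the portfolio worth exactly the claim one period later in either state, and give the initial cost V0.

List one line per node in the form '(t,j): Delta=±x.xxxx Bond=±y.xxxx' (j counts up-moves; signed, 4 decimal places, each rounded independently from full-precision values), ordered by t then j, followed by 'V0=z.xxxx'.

(0,0): Delta=-0.7156 Bond=92.1807
V0=1.2983

Risk-neutral probability p* = (R−d)/(u−d) = (1.4−0.91)/(1.42−0.91) = 0.9608.
At expiry t=1: V(1,0)=46.3500, V(1,1)=0.0000
  t=0,j=0: stock 127.0000 → up 180.3400 (V=0.0000), down 115.5700 (V=46.3500). Price 1.2983; hedge Δ=-0.7156, bond B=92.1807.
Self-financing check: at every node Δ·S+B equals the discounted successor values.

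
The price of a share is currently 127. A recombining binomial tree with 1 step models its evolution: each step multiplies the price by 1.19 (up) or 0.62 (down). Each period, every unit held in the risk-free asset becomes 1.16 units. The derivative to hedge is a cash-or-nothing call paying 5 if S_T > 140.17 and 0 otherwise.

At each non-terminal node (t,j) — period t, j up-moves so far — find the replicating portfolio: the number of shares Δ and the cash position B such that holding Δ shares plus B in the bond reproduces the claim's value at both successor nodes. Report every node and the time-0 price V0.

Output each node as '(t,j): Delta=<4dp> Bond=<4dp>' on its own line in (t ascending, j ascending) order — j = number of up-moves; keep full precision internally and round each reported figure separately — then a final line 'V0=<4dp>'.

(0,0): Delta=0.0691 Bond=-4.6884
V0=4.0835

Under the risk-neutral measure, an up-move has probability p* = (R−d)/(u−d) = 0.9474 and values discount at R = 1.16.
At expiry t=1: V(1,0)=0.0000, V(1,1)=5.0000
(0,0): S=127.0000. Δ = (V_up−V_dn)/(S_up−S_dn) = (5.0000−0.0000)/(151.1300−78.7400) = 0.0691. V = [p*·5.0000 + (1−p*)·0.0000]/1.16 = 4.0835. B = V − Δ·S = -4.6884.
The time-0 hedge costs 4.0835, which is the no-arbitrage price.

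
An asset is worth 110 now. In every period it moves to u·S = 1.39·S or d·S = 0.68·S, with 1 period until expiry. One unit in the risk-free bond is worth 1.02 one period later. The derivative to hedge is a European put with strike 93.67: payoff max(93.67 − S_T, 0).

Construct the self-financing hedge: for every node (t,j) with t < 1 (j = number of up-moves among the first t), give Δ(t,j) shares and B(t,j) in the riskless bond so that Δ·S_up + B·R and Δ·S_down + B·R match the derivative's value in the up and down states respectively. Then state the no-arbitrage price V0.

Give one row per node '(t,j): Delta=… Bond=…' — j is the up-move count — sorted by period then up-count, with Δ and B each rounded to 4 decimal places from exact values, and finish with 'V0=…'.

Risk-neutral probability p* = (R−d)/(u−d) = (1.02−0.68)/(1.39−0.68) = 0.4789.
Terminal values V(1,·): V(1,0)=18.8700, V(1,1)=0.0000
  t=0,j=0: stock 110.0000 → up 152.9000 (V=0.0000), down 74.8000 (V=18.8700). Price 9.6408; hedge Δ=-0.2416, bond B=36.2183.
Self-financing check: at every node Δ·S+B equals the discounted successor values.

(0,0): Delta=-0.2416 Bond=36.2183
V0=9.6408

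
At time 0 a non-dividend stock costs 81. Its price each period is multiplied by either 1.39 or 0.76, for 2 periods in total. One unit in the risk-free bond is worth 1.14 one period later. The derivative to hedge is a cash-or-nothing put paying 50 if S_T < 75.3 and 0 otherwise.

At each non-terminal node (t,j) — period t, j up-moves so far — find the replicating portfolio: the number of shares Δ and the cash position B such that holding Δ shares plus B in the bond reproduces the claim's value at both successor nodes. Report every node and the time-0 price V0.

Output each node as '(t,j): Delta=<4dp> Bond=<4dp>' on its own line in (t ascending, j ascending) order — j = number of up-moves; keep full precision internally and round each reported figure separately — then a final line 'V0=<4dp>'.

Under the risk-neutral measure, an up-move has probability p* = (R−d)/(u−d) = 0.6032 and values discount at R = 1.14.
Payoff layer (t=2): V(2,0)=50.0000, V(2,1)=0.0000, V(2,2)=0.0000
  t=1,j=0: stock 61.5600 → up 85.5684 (V=0.0000), down 46.7856 (V=50.0000). Price 17.4046; hedge Δ=-1.2892, bond B=96.7697.
  t=1,j=1: stock 112.5900 → up 156.5001 (V=0.0000), down 85.5684 (V=0.0000). Price 0.0000; hedge Δ=0.0000, bond B=0.0000.
  t=0,j=0: stock 81.0000 → up 112.5900 (V=0.0000), down 61.5600 (V=17.4046). Price 6.0584; hedge Δ=-0.3411, bond B=33.6848.
Root portfolio cost Δ·81+B reproduces V0=6.0584.

(0,0): Delta=-0.3411 Bond=33.6848
(1,0): Delta=-1.2892 Bond=96.7697
(1,1): Delta=0.0000 Bond=0.0000
V0=6.0584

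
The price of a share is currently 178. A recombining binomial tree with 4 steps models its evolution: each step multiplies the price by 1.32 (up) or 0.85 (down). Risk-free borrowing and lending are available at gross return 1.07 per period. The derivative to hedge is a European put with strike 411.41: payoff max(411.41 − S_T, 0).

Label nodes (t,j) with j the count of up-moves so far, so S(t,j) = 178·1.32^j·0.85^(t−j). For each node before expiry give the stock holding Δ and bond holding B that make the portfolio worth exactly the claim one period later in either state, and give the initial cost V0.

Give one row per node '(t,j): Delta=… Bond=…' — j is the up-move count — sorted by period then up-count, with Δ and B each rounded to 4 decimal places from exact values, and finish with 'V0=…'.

(0,0): Delta=-0.8709 Bond=295.6104
(1,0): Delta=-1.0000 Bond=335.8331
(1,1): Delta=-0.7765 Bond=294.1100
(2,0): Delta=-1.0000 Bond=359.3414
(2,1): Delta=-1.0000 Bond=359.3414
(2,2): Delta=-0.6129 Bond=263.9661
(3,0): Delta=-1.0000 Bond=384.4953
(3,1): Delta=-1.0000 Bond=384.4953
(3,2): Delta=-1.0000 Bond=384.4953
(3,3): Delta=-0.3296 Bond=166.4760
V0=140.5868

No-arbitrage ⇒ martingale measure with p* = (R−d)/(u−d) = 0.4681.
Terminal payoffs: V(4,0)=318.4929, V(4,1)=267.1152, V(4,2)=187.3286, V(4,3)=63.4248, V(4,4)=0.0000
Node (3,0) S=109.3142: V=(p*·267.1152+(1−p*)·318.4929)/1.07=275.1811; Δ=(267.1152−318.4929)/(144.2948−92.9171)=-1.0000; B=V−Δ·S=384.4953
Node (3,1) S=169.7586: V=(p*·187.3286+(1−p*)·267.1152)/1.07=214.7367; Δ=(187.3286−267.1152)/(224.0814−144.2948)=-1.0000; B=V−Δ·S=384.4953
Node (3,2) S=263.6251: V=(p*·63.4248+(1−p*)·187.3286)/1.07=120.8702; Δ=(63.4248−187.3286)/(347.9852−224.0814)=-1.0000; B=V−Δ·S=384.4953
Node (3,3) S=409.3943: V=(p*·0.0000+(1−p*)·63.4248)/1.07=31.5295; Δ=(0.0000−63.4248)/(540.4005−347.9852)=-0.3296; B=V−Δ·S=166.4760
Node (2,0) S=128.6050: V=(p*·214.7367+(1−p*)·275.1811)/1.07=230.7364; Δ=(214.7367−275.1811)/(169.7586−109.3142)=-1.0000; B=V−Δ·S=359.3414
Node (2,1) S=199.7160: V=(p*·120.8702+(1−p*)·214.7367)/1.07=159.6254; Δ=(120.8702−214.7367)/(263.6251−169.7586)=-1.0000; B=V−Δ·S=359.3414
Node (2,2) S=310.1472: V=(p*·31.5295+(1−p*)·120.8702)/1.07=73.8796; Δ=(31.5295−120.8702)/(409.3943−263.6251)=-0.6129; B=V−Δ·S=263.9661
Node (1,0) S=151.3000: V=(p*·159.6254+(1−p*)·230.7364)/1.07=184.5331; Δ=(159.6254−230.7364)/(199.7160−128.6050)=-1.0000; B=V−Δ·S=335.8331
Node (1,1) S=234.9600: V=(p*·73.8796+(1−p*)·159.6254)/1.07=111.6720; Δ=(73.8796−159.6254)/(310.1472−199.7160)=-0.7765; B=V−Δ·S=294.1100
Node (0,0) S=178.0000: V=(p*·111.6720+(1−p*)·184.5331)/1.07=140.5868; Δ=(111.6720−184.5331)/(234.9600−151.3000)=-0.8709; B=V−Δ·S=295.6104
Check: Δ(0,0)·S0 + B(0,0) = 140.5868 = V0.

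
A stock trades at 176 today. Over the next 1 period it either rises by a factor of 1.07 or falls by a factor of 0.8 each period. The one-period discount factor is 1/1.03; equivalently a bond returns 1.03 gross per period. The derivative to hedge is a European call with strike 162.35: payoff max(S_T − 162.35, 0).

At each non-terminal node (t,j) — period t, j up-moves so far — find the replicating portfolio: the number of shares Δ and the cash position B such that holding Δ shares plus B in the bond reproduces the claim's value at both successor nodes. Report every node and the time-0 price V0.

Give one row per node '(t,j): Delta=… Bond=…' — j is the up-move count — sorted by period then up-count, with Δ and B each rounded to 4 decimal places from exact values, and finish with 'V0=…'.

(0,0): Delta=0.5465 Bond=-74.7069
V0=21.4782

Since d<R<u, set p* = (R−d)/(u−d) = 0.8519; price each node as the discounted p*-expectation of its children.
Terminal payoffs: V(1,0)=0.0000, V(1,1)=25.9700
  t=0,j=0: stock 176.0000 → up 188.3200 (V=25.9700), down 140.8000 (V=0.0000). Price 21.4782; hedge Δ=0.5465, bond B=-74.7069.
Each (Δ,B) replicates both successor values, so the strategy is self-financing and V0 is arbitrage-free.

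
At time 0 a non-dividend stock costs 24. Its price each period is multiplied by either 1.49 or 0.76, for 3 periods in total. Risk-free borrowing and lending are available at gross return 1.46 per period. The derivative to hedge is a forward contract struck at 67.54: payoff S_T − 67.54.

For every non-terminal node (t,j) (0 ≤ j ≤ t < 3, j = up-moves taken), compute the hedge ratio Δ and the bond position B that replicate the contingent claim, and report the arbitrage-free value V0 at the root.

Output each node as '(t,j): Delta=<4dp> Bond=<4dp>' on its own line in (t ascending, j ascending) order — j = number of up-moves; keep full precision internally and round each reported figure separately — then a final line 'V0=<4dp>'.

Risk-neutral probability p* = (R−d)/(u−d) = (1.46−0.76)/(1.49−0.76) = 0.9589.
Payoff layer (t=3): V(3,0)=-57.0046, V(3,1)=-46.8850, V(3,2)=-27.0454, V(3,3)=11.8508
(2,0): S=13.8624. Δ = (V_up−V_dn)/(S_up−S_dn) = (-46.8850−-57.0046)/(20.6550−10.5354) = 1.0000. V = [p*·-46.8850 + (1−p*)·-57.0046]/1.46 = -32.3979. B = V − Δ·S = -46.2603.
(2,1): S=27.1776. Δ = (V_up−V_dn)/(S_up−S_dn) = (-27.0454−-46.8850)/(40.4946−20.6550) = 1.0000. V = [p*·-27.0454 + (1−p*)·-46.8850]/1.46 = -19.0827. B = V − Δ·S = -46.2603.
(2,2): S=53.2824. Δ = (V_up−V_dn)/(S_up−S_dn) = (11.8508−-27.0454)/(79.3908−40.4946) = 1.0000. V = [p*·11.8508 + (1−p*)·-27.0454]/1.46 = 7.0221. B = V − Δ·S = -46.2603.
(1,0): S=18.2400. Δ = (V_up−V_dn)/(S_up−S_dn) = (-19.0827−-32.3979)/(27.1776−13.8624) = 1.0000. V = [p*·-19.0827 + (1−p*)·-32.3979]/1.46 = -13.4451. B = V − Δ·S = -31.6851.
(1,1): S=35.7600. Δ = (V_up−V_dn)/(S_up−S_dn) = (7.0221−-19.0827)/(53.2824−27.1776) = 1.0000. V = [p*·7.0221 + (1−p*)·-19.0827]/1.46 = 4.0749. B = V − Δ·S = -31.6851.
(0,0): S=24.0000. Δ = (V_up−V_dn)/(S_up−S_dn) = (4.0749−-13.4451)/(35.7600−18.2400) = 1.0000. V = [p*·4.0749 + (1−p*)·-13.4451]/1.46 = 2.2979. B = V − Δ·S = -21.7021.
Check: Δ(0,0)·S0 + B(0,0) = 2.2979 = V0.

(0,0): Delta=1.0000 Bond=-21.7021
(1,0): Delta=1.0000 Bond=-31.6851
(1,1): Delta=1.0000 Bond=-31.6851
(2,0): Delta=1.0000 Bond=-46.2603
(2,1): Delta=1.0000 Bond=-46.2603
(2,2): Delta=1.0000 Bond=-46.2603
V0=2.2979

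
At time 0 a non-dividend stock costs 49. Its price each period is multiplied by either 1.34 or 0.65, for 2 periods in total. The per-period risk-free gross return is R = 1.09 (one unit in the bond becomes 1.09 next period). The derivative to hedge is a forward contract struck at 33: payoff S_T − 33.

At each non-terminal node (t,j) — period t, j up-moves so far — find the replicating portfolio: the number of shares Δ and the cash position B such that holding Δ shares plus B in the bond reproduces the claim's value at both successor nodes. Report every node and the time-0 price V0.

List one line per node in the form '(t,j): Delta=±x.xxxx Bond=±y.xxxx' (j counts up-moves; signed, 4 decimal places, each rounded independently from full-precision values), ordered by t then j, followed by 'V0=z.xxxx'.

(0,0): Delta=1.0000 Bond=-27.7754
(1,0): Delta=1.0000 Bond=-30.2752
(1,1): Delta=1.0000 Bond=-30.2752
V0=21.2246

Under the risk-neutral measure, an up-move has probability p* = (R−d)/(u−d) = 0.6377 and values discount at R = 1.09.
Payoff layer (t=2): V(2,0)=-12.2975, V(2,1)=9.6790, V(2,2)=54.9844
(1,0): S=31.8500. Δ = (V_up−V_dn)/(S_up−S_dn) = (9.6790−-12.2975)/(42.6790−20.7025) = 1.0000. V = [p*·9.6790 + (1−p*)·-12.2975]/1.09 = 1.5748. B = V − Δ·S = -30.2752.
(1,1): S=65.6600. Δ = (V_up−V_dn)/(S_up−S_dn) = (54.9844−9.6790)/(87.9844−42.6790) = 1.0000. V = [p*·54.9844 + (1−p*)·9.6790]/1.09 = 35.3848. B = V − Δ·S = -30.2752.
(0,0): S=49.0000. Δ = (V_up−V_dn)/(S_up−S_dn) = (35.3848−1.5748)/(65.6600−31.8500) = 1.0000. V = [p*·35.3848 + (1−p*)·1.5748]/1.09 = 21.2246. B = V − Δ·S = -27.7754.
Each (Δ,B) replicates both successor values, so the strategy is self-financing and V0 is arbitrage-free.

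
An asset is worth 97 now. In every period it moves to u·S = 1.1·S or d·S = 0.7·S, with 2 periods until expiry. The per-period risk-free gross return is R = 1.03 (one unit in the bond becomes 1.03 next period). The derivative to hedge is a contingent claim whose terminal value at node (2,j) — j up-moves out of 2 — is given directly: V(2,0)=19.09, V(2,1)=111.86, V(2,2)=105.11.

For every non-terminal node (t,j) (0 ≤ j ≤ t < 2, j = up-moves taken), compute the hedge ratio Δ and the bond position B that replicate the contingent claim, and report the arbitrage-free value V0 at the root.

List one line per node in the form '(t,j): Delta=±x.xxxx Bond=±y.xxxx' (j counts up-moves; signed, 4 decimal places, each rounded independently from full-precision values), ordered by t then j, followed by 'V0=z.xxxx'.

Risk-neutral probability p* = (R−d)/(u−d) = (1.03−0.7)/(1.1−0.7) = 0.8250.
At expiry t=2: V(2,0)=19.0900, V(2,1)=111.8600, V(2,2)=105.1100
Node (1,0) S=67.9000: V=(p*·111.8600+(1−p*)·19.0900)/1.03=92.8400; Δ=(111.8600−19.0900)/(74.6900−47.5300)=3.4157; B=V−Δ·S=-139.0850
Node (1,1) S=106.7000: V=(p*·105.1100+(1−p*)·111.8600)/1.03=103.1954; Δ=(105.1100−111.8600)/(117.3700−74.6900)=-0.1582; B=V−Δ·S=120.0704
Node (0,0) S=97.0000: V=(p*·103.1954+(1−p*)·92.8400)/1.03=98.4303; Δ=(103.1954−92.8400)/(106.7000−67.9000)=0.2669; B=V−Δ·S=72.5419
Each (Δ,B) replicates both successor values, so the strategy is self-financing and V0 is arbitrage-free.

(0,0): Delta=0.2669 Bond=72.5419
(1,0): Delta=3.4157 Bond=-139.0850
(1,1): Delta=-0.1582 Bond=120.0704
V0=98.4303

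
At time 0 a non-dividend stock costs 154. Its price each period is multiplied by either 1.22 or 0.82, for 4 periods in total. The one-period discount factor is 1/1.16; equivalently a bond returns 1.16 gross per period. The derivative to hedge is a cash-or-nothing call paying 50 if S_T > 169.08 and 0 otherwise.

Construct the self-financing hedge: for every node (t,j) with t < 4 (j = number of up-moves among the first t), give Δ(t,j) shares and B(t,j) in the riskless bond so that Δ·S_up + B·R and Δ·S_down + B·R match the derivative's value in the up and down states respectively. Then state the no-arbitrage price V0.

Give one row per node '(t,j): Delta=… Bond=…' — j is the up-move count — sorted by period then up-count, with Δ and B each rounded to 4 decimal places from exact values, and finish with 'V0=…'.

Under the risk-neutral measure, an up-move has probability p* = (R−d)/(u−d) = 0.8500 and values discount at R = 1.16.
Payoff layer (t=4): V(4,0)=0.0000, V(4,1)=0.0000, V(4,2)=0.0000, V(4,3)=50.0000, V(4,4)=50.0000
(3,0): S=84.9107. Δ = (V_up−V_dn)/(S_up−S_dn) = (0.0000−0.0000)/(103.5910−69.6268) = 0.0000. V = [p*·0.0000 + (1−p*)·0.0000]/1.16 = 0.0000. B = V − Δ·S = 0.0000.
(3,1): S=126.3305. Δ = (V_up−V_dn)/(S_up−S_dn) = (0.0000−0.0000)/(154.1232−103.5910) = 0.0000. V = [p*·0.0000 + (1−p*)·0.0000]/1.16 = 0.0000. B = V − Δ·S = 0.0000.
(3,2): S=187.9552. Δ = (V_up−V_dn)/(S_up−S_dn) = (50.0000−0.0000)/(229.3053−154.1232) = 0.6651. V = [p*·50.0000 + (1−p*)·0.0000]/1.16 = 36.6379. B = V − Δ·S = -88.3621.
(3,3): S=279.6406. Δ = (V_up−V_dn)/(S_up−S_dn) = (50.0000−50.0000)/(341.1615−229.3053) = 0.0000. V = [p*·50.0000 + (1−p*)·50.0000]/1.16 = 43.1034. B = V − Δ·S = 43.1034.
(2,0): S=103.5496. Δ = (V_up−V_dn)/(S_up−S_dn) = (0.0000−0.0000)/(126.3305−84.9107) = 0.0000. V = [p*·0.0000 + (1−p*)·0.0000]/1.16 = 0.0000. B = V − Δ·S = 0.0000.
(2,1): S=154.0616. Δ = (V_up−V_dn)/(S_up−S_dn) = (36.6379−0.0000)/(187.9552−126.3305) = 0.5945. V = [p*·36.6379 + (1−p*)·0.0000]/1.16 = 26.8468. B = V − Δ·S = -64.7481.
(2,2): S=229.2136. Δ = (V_up−V_dn)/(S_up−S_dn) = (43.1034−36.6379)/(279.6406−187.9552) = 0.0705. V = [p*·43.1034 + (1−p*)·36.6379]/1.16 = 36.3221. B = V − Δ·S = 20.1583.
(1,0): S=126.2800. Δ = (V_up−V_dn)/(S_up−S_dn) = (26.8468−0.0000)/(154.0616−103.5496) = 0.5315. V = [p*·26.8468 + (1−p*)·0.0000]/1.16 = 19.6722. B = V − Δ·S = -47.4447.
(1,1): S=187.8800. Δ = (V_up−V_dn)/(S_up−S_dn) = (36.3221−26.8468)/(229.2136−154.0616) = 0.1261. V = [p*·36.3221 + (1−p*)·26.8468]/1.16 = 30.0869. B = V − Δ·S = 6.3986.
(0,0): S=154.0000. Δ = (V_up−V_dn)/(S_up−S_dn) = (30.0869−19.6722)/(187.8800−126.2800) = 0.1691. V = [p*·30.0869 + (1−p*)·19.6722]/1.16 = 24.5902. B = V − Δ·S = -1.4465.
The time-0 hedge costs 24.5902, which is the no-arbitrage price.

(0,0): Delta=0.1691 Bond=-1.4465
(1,0): Delta=0.5315 Bond=-47.4447
(1,1): Delta=0.1261 Bond=6.3986
(2,0): Delta=0.0000 Bond=0.0000
(2,1): Delta=0.5945 Bond=-64.7481
(2,2): Delta=0.0705 Bond=20.1583
(3,0): Delta=0.0000 Bond=0.0000
(3,1): Delta=0.0000 Bond=0.0000
(3,2): Delta=0.6651 Bond=-88.3621
(3,3): Delta=0.0000 Bond=43.1034
V0=24.5902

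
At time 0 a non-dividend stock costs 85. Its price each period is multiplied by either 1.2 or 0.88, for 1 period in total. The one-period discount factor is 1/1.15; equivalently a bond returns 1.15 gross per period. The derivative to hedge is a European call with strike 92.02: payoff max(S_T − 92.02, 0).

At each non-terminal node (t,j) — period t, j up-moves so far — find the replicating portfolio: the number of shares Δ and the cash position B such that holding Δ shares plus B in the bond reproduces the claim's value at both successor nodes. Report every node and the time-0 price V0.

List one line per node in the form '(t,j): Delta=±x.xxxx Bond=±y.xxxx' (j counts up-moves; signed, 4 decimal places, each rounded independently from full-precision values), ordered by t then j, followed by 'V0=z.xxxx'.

(0,0): Delta=0.3669 Bond=-23.8652
V0=7.3223

Since d<R<u, set p* = (R−d)/(u−d) = 0.8437; price each node as the discounted p*-expectation of its children.
At expiry t=1: V(1,0)=0.0000, V(1,1)=9.9800
Node (0,0) S=85.0000: V=(p*·9.9800+(1−p*)·0.0000)/1.15=7.3223; Δ=(9.9800−0.0000)/(102.0000−74.8000)=0.3669; B=V−Δ·S=-23.8652
The time-0 hedge costs 7.3223, which is the no-arbitrage price.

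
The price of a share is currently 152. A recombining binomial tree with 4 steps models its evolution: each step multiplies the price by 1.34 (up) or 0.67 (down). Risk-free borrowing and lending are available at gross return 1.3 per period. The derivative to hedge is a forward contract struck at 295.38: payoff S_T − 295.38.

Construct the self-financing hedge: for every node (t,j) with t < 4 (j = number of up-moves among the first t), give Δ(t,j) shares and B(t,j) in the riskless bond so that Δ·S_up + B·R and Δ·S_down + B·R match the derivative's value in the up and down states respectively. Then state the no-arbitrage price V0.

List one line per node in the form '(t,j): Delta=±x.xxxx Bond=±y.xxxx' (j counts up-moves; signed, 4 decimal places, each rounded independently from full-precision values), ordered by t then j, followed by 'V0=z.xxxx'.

No-arbitrage ⇒ martingale measure with p* = (R−d)/(u−d) = 0.9403.
Payoff layer (t=4): V(4,0)=-264.7503, V(4,1)=-234.1206, V(4,2)=-172.8612, V(4,3)=-50.3424, V(4,4)=194.6953
  t=3,j=0: stock 45.7160 → up 61.2594 (V=-234.1206), down 30.6297 (V=-264.7503). Price -181.4994; hedge Δ=1.0000, bond B=-227.2154.
  t=3,j=1: stock 91.4320 → up 122.5188 (V=-172.8612), down 61.2594 (V=-234.1206). Price -135.7834; hedge Δ=1.0000, bond B=-227.2154.
  t=3,j=2: stock 182.8639 → up 245.0376 (V=-50.3424), down 122.5188 (V=-172.8612). Price -44.3515; hedge Δ=1.0000, bond B=-227.2154.
  t=3,j=3: stock 365.7278 → up 490.0753 (V=194.6953), down 245.0376 (V=-50.3424). Price 138.5124; hedge Δ=1.0000, bond B=-227.2154.
  t=2,j=0: stock 68.2328 → up 91.4320 (V=-135.7834), down 45.7160 (V=-181.4994). Price -106.5483; hedge Δ=1.0000, bond B=-174.7811.
  t=2,j=1: stock 136.4656 → up 182.8639 (V=-44.3515), down 91.4320 (V=-135.7834). Price -38.3155; hedge Δ=1.0000, bond B=-174.7811.
  t=2,j=2: stock 272.9312 → up 365.7278 (V=138.5124), down 182.8639 (V=-44.3515). Price 98.1501; hedge Δ=1.0000, bond B=-174.7811.
  t=1,j=0: stock 101.8400 → up 136.4656 (V=-38.3155), down 68.2328 (V=-106.5483). Price -32.6070; hedge Δ=1.0000, bond B=-134.4470.
  t=1,j=1: stock 203.6800 → up 272.9312 (V=98.1501), down 136.4656 (V=-38.3155). Price 69.2330; hedge Δ=1.0000, bond B=-134.4470.
  t=0,j=0: stock 152.0000 → up 203.6800 (V=69.2330), down 101.8400 (V=-32.6070). Price 48.5793; hedge Δ=1.0000, bond B=-103.4207.
Root portfolio cost Δ·152+B reproduces V0=48.5793.

(0,0): Delta=1.0000 Bond=-103.4207
(1,0): Delta=1.0000 Bond=-134.4470
(1,1): Delta=1.0000 Bond=-134.4470
(2,0): Delta=1.0000 Bond=-174.7811
(2,1): Delta=1.0000 Bond=-174.7811
(2,2): Delta=1.0000 Bond=-174.7811
(3,0): Delta=1.0000 Bond=-227.2154
(3,1): Delta=1.0000 Bond=-227.2154
(3,2): Delta=1.0000 Bond=-227.2154
(3,3): Delta=1.0000 Bond=-227.2154
V0=48.5793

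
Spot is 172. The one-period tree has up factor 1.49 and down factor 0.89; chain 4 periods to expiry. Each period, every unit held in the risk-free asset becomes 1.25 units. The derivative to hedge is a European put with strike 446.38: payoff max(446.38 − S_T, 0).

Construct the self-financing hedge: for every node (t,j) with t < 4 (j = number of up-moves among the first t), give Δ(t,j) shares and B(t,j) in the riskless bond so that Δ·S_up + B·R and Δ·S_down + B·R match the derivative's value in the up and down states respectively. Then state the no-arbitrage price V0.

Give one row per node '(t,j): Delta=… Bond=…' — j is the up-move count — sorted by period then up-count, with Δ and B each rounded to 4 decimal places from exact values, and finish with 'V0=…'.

The replicating-portfolio and risk-neutral prices coincide; use p* = (1.25−0.89)/(1.49−0.89) = 0.6000 for the latter.
Terminal payoffs: V(4,0)=338.4633, V(4,1)=265.7105, V(4,2)=143.9109, V(4,3)=0.0000, V(4,4)=0.0000
  t=3,j=0: stock 121.2547 → up 180.6695 (V=265.7105), down 107.9167 (V=338.4633). Price 235.8493; hedge Δ=-1.0000, bond B=357.1040.
  t=3,j=1: stock 202.9994 → up 302.4691 (V=143.9109), down 180.6695 (V=265.7105). Price 154.1046; hedge Δ=-1.0000, bond B=357.1040.
  t=3,j=2: stock 339.8529 → up 506.3808 (V=0.0000), down 302.4691 (V=143.9109). Price 46.0515; hedge Δ=-0.7058, bond B=285.9030.
  t=3,j=3: stock 568.9672 → up 847.7612 (V=0.0000), down 506.3808 (V=0.0000). Price 0.0000; hedge Δ=0.0000, bond B=0.0000.
  t=2,j=0: stock 136.2412 → up 202.9994 (V=154.1046), down 121.2547 (V=235.8493). Price 149.4420; hedge Δ=-1.0000, bond B=285.6832.
  t=2,j=1: stock 228.0892 → up 339.8529 (V=46.0515), down 202.9994 (V=154.1046). Price 71.4182; hedge Δ=-0.7896, bond B=251.5067.
  t=2,j=2: stock 381.8572 → up 568.9672 (V=0.0000), down 339.8529 (V=46.0515). Price 14.7365; hedge Δ=-0.2010, bond B=91.4890.
  t=1,j=0: stock 153.0800 → up 228.0892 (V=71.4182), down 136.2412 (V=149.4420). Price 82.1022; hedge Δ=-0.8495, bond B=212.1419.
  t=1,j=1: stock 256.2800 → up 381.8572 (V=14.7365), down 228.0892 (V=71.4182). Price 29.9273; hedge Δ=-0.3686, bond B=124.3969.
  t=0,j=0: stock 172.0000 → up 256.2800 (V=29.9273), down 153.0800 (V=82.1022). Price 40.6378; hedge Δ=-0.5056, bond B=127.5959.
The time-0 hedge costs 40.6378, which is the no-arbitrage price.

(0,0): Delta=-0.5056 Bond=127.5959
(1,0): Delta=-0.8495 Bond=212.1419
(1,1): Delta=-0.3686 Bond=124.3969
(2,0): Delta=-1.0000 Bond=285.6832
(2,1): Delta=-0.7896 Bond=251.5067
(2,2): Delta=-0.2010 Bond=91.4890
(3,0): Delta=-1.0000 Bond=357.1040
(3,1): Delta=-1.0000 Bond=357.1040
(3,2): Delta=-0.7058 Bond=285.9030
(3,3): Delta=0.0000 Bond=0.0000
V0=40.6378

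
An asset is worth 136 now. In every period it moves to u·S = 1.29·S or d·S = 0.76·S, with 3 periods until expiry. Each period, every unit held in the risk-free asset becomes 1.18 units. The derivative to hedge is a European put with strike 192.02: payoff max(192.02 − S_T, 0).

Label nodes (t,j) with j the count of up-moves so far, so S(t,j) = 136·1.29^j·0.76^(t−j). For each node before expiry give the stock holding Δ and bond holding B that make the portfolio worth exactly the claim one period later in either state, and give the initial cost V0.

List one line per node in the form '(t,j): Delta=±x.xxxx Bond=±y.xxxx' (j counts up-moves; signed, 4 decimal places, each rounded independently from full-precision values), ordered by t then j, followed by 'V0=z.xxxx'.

Under the risk-neutral measure, an up-move has probability p* = (R−d)/(u−d) = 0.7925 and values discount at R = 1.18.
Terminal values V(3,·): V(3,0)=132.3193, V(3,1)=90.6859, V(3,2)=20.0186, V(3,3)=0.0000
  t=2,j=0: stock 78.5536 → up 101.3341 (V=90.6859), down 59.7007 (V=132.3193). Price 84.1752; hedge Δ=-1.0000, bond B=162.7288.
  t=2,j=1: stock 133.3344 → up 172.0014 (V=20.0186), down 101.3341 (V=90.6859). Price 29.3944; hedge Δ=-1.0000, bond B=162.7288.
  t=2,j=2: stock 226.3176 → up 291.9497 (V=0.0000), down 172.0014 (V=20.0186). Price 3.5210; hedge Δ=-0.1669, bond B=41.2920.
  t=1,j=0: stock 103.3600 → up 133.3344 (V=29.3944), down 78.5536 (V=84.1752). Price 34.5458; hedge Δ=-1.0000, bond B=137.9058.
  t=1,j=1: stock 175.4400 → up 226.3176 (V=3.5210), down 133.3344 (V=29.3944). Price 7.5347; hedge Δ=-0.2783, bond B=56.3524.
  t=0,j=0: stock 136.0000 → up 175.4400 (V=7.5347), down 103.3600 (V=34.5458). Price 11.1363; hedge Δ=-0.3747, bond B=62.1005.
The time-0 hedge costs 11.1363, which is the no-arbitrage price.

(0,0): Delta=-0.3747 Bond=62.1005
(1,0): Delta=-1.0000 Bond=137.9058
(1,1): Delta=-0.2783 Bond=56.3524
(2,0): Delta=-1.0000 Bond=162.7288
(2,1): Delta=-1.0000 Bond=162.7288
(2,2): Delta=-0.1669 Bond=41.2920
V0=11.1363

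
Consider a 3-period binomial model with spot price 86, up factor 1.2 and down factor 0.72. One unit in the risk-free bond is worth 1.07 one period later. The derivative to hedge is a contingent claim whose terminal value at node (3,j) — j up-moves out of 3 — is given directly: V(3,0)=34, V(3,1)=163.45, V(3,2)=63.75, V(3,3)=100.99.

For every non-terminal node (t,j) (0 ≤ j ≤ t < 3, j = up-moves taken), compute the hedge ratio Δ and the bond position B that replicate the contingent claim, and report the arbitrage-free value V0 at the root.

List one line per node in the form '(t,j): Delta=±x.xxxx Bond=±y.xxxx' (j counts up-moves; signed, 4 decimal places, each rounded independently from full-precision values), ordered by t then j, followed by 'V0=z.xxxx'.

(0,0): Delta=-0.2133 Bond=94.7478
(1,0): Delta=-1.1835 Bond=161.4538
(1,1): Delta=0.0029 Bond=79.0671
(2,0): Delta=6.0492 Bond=-149.6963
(2,1): Delta=-2.7954 Bond=292.5234
(2,2): Delta=0.6265 Bond=7.3738
V0=76.4004

Risk-neutral probability p* = (R−d)/(u−d) = (1.07−0.72)/(1.2−0.72) = 0.7292.
Terminal payoffs: V(3,0)=34.0000, V(3,1)=163.4500, V(3,2)=63.7500, V(3,3)=100.9900
(2,0): S=44.5824. Δ = (V_up−V_dn)/(S_up−S_dn) = (163.4500−34.0000)/(53.4989−32.0993) = 6.0492. V = [p*·163.4500 + (1−p*)·34.0000]/1.07 = 119.9912. B = V − Δ·S = -149.6963.
(2,1): S=74.3040. Δ = (V_up−V_dn)/(S_up−S_dn) = (63.7500−163.4500)/(89.1648−53.4989) = -2.7954. V = [p*·63.7500 + (1−p*)·163.4500]/1.07 = 84.8150. B = V − Δ·S = 292.5234.
(2,2): S=123.8400. Δ = (V_up−V_dn)/(S_up−S_dn) = (100.9900−63.7500)/(148.6080−89.1648) = 0.6265. V = [p*·100.9900 + (1−p*)·63.7500]/1.07 = 84.9572. B = V − Δ·S = 7.3738.
(1,0): S=61.9200. Δ = (V_up−V_dn)/(S_up−S_dn) = (84.8150−119.9912)/(74.3040−44.5824) = -1.1835. V = [p*·84.8150 + (1−p*)·119.9912]/1.07 = 88.1700. B = V − Δ·S = 161.4538.
(1,1): S=103.2000. Δ = (V_up−V_dn)/(S_up−S_dn) = (84.9572−84.8150)/(123.8400−74.3040) = 0.0029. V = [p*·84.9572 + (1−p*)·84.8150]/1.07 = 79.3632. B = V − Δ·S = 79.0671.
(0,0): S=86.0000. Δ = (V_up−V_dn)/(S_up−S_dn) = (79.3632−88.1700)/(103.2000−61.9200) = -0.2133. V = [p*·79.3632 + (1−p*)·88.1700]/1.07 = 76.4004. B = V − Δ·S = 94.7478.
Root portfolio cost Δ·86+B reproduces V0=76.4004.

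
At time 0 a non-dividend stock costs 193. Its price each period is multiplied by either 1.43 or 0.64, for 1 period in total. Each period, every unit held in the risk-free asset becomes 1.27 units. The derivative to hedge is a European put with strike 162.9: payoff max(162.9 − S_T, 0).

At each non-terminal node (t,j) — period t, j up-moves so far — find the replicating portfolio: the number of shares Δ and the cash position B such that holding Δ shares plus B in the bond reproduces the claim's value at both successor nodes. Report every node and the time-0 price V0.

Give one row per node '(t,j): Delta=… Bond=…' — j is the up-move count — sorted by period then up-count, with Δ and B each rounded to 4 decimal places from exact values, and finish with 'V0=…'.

The replicating-portfolio and risk-neutral prices coincide; use p* = (1.27−0.64)/(1.43−0.64) = 0.7975 for the latter.
Payoff layer (t=1): V(1,0)=39.3800, V(1,1)=0.0000
  t=0,j=0: stock 193.0000 → up 275.9900 (V=0.0000), down 123.5200 (V=39.3800). Price 6.2801; hedge Δ=-0.2583, bond B=56.1282.
Self-financing check: at every node Δ·S+B equals the discounted successor values.

(0,0): Delta=-0.2583 Bond=56.1282
V0=6.2801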